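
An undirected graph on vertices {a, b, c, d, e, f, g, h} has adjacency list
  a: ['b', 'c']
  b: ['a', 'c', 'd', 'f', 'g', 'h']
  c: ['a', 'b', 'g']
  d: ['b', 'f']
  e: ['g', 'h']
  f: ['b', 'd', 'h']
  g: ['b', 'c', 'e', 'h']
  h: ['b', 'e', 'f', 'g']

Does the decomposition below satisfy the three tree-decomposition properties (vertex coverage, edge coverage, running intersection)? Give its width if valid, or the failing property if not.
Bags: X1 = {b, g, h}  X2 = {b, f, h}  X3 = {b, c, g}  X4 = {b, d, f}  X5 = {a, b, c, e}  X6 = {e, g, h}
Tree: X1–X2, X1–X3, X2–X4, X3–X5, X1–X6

A tree decomposition must satisfy three properties: every vertex lies in some bag; for every edge, both endpoints lie together in some bag; and for every vertex, the bags containing it form a connected subtree. Here bags containing vertex e are not connected in the tree, so the decomposition is invalid.

No — bags containing vertex e are not connected in the tree.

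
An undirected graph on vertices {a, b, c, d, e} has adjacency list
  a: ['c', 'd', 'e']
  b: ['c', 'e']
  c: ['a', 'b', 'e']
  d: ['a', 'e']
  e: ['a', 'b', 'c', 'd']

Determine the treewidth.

A width-2 tree decomposition is:
Bags: B1 = {b, c, e}  B2 = {a, c, e}  B3 = {a, d, e}
Tree: B1–B2, B2–B3
Each bag holds 3 vertices, so the decomposition has width 2, which upper-bounds the treewidth. For the lower bound, the 3 vertices {a, d, e} are pairwise adjacent, and any tree decomposition puts a clique entirely inside one bag — forcing width ≥ 2. Therefore the treewidth is 2.

2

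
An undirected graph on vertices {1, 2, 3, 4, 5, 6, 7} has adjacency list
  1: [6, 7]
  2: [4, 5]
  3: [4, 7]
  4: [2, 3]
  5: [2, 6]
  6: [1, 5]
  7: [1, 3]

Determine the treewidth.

2

A width-2 tree decomposition is:
Bags: B1 = {3, 4, 7}  B2 = {2, 4, 7}  B3 = {2, 5, 7}  B4 = {5, 6, 7}  B5 = {1, 6, 7}
Tree: B1–B2, B2–B3, B3–B4, B4–B5
The largest bag has 3 vertices, giving width 2; this decomposition certifies tw(G) ≤ 2. For the lower bound, G contains the cycle 7–3–4–2–5–6–1–7, so G is not a forest; only forests have treewidth ≤ 1, hence tw(G) ≥ 2. Combining the bounds, tw(G) = 2.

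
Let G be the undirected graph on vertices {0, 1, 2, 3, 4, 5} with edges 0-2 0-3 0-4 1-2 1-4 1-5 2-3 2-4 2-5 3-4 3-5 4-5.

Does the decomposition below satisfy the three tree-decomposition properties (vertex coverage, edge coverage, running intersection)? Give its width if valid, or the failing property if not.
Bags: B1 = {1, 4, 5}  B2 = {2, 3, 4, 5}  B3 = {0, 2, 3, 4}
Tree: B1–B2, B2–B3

A tree decomposition must satisfy three properties: every vertex lies in some bag; for every edge, both endpoints lie together in some bag; and for every vertex, the bags containing it form a connected subtree. Here edge (2,1) lies in no bag, so the decomposition is invalid.

No — edge (2,1) lies in no bag.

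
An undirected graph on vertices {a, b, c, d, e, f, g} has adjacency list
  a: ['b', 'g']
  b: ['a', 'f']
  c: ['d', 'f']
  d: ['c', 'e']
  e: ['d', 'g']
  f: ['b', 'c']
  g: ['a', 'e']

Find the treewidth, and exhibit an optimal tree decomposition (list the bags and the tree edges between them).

Treewidth 2.
Bags: B1 = {b, c, f}  B2 = {a, b, c}  B3 = {a, c, g}  B4 = {c, e, g}  B5 = {c, d, e}
Tree: B1–B2, B2–B3, B3–B4, B4–B5

The largest bag has 3 vertices, giving width 2; this decomposition certifies tw(G) ≤ 2. Since c–f–b–a–g–e–d–c is a cycle in G, G is not acyclic. Forests are exactly the graphs of treewidth ≤ 1, so tw(G) ≥ 2. Combining the bounds, tw(G) = 2.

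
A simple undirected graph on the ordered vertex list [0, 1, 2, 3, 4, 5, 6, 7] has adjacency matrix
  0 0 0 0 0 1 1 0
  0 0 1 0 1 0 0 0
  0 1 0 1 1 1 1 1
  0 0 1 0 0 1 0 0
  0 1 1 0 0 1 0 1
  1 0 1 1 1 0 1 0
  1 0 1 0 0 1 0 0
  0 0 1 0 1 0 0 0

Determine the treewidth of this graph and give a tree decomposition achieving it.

Treewidth 2.
One optimal decomposition is:
Bags: B1 = {2, 4, 5}  B2 = {2, 5, 6}  B3 = {2, 3, 5}  B4 = {2, 4, 7}  B5 = {0, 5, 6}  B6 = {1, 2, 4}
Tree: B1–B2, B2–B3, B1–B4, B2–B5, B4–B6

Each bag holds 3 vertices, so the decomposition has width 2, which upper-bounds the treewidth. For the lower bound, the 3 vertices {0, 5, 6} are pairwise adjacent, and any tree decomposition puts a clique entirely inside one bag — forcing width ≥ 2. Hence tw(G) = 2 exactly.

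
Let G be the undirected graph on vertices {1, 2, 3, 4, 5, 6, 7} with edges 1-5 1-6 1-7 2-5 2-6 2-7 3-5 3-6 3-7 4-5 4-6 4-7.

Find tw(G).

A width-3 tree decomposition is:
Bags: B1 = {2, 5, 6, 7}  B2 = {1, 5, 6, 7}  B3 = {4, 5, 6, 7}  B4 = {3, 5, 6, 7}
Tree: B1–B2, B2–B3, B3–B4
The largest bag has 4 vertices, giving width 3; this decomposition certifies tw(G) ≤ 3. For the lower bound: the 4 vertex sets {2,6}, {1,7}, {5}, {4} are disjoint, each induces a connected subgraph, and every pair is joined by at least one edge of G. Contracting each set to a single vertex therefore yields K_{4} as a minor, and since treewidth is minor-monotone, tw(G) ≥ tw(K_{4}) = 3. The upper and lower bounds meet at 3, so that is the treewidth.

3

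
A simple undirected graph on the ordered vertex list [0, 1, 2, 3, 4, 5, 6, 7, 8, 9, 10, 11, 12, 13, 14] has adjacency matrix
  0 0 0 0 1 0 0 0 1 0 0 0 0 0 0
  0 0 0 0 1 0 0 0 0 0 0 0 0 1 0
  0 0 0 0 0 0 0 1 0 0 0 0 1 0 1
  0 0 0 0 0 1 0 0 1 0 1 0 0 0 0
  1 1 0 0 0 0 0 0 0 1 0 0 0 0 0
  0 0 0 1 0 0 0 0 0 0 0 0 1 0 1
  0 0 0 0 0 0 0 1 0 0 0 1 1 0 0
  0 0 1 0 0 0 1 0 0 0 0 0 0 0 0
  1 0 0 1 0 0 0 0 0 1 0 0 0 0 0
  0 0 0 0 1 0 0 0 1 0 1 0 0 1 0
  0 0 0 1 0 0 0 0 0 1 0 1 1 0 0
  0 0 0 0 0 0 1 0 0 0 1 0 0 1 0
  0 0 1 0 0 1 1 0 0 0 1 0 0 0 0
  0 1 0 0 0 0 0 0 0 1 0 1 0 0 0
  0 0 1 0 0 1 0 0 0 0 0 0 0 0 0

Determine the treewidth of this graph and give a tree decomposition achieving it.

Treewidth 3.
One optimal decomposition is:
Bags: B1 = {2, 6, 7, 14}  B2 = {2, 6, 12, 14}  B3 = {5, 6, 12, 14}  B4 = {5, 6, 11, 12}  B5 = {5, 10, 11, 12}  B6 = {3, 5, 10, 11}  B7 = {3, 10, 11, 13}  B8 = {3, 9, 10, 13}  B9 = {3, 8, 9, 13}  B10 = {1, 8, 9, 13}  B11 = {1, 4, 8, 9}  B12 = {0, 1, 4, 8}
Tree: B1–B2, B2–B3, B3–B4, B4–B5, B5–B6, B6–B7, B7–B8, B8–B9, B9–B10, B10–B11, B11–B12

Each bag holds 4 vertices, so the decomposition has width 3, which upper-bounds the treewidth. For the lower bound: the 4 vertex sets {2,7,14}, {6}, {12}, {3,5,10,11} are disjoint, each induces a connected subgraph, and every pair is joined by at least one edge of G. Contracting each set to a single vertex therefore yields K_{4} as a minor, and since treewidth is minor-monotone, tw(G) ≥ tw(K_{4}) = 3. Hence tw(G) = 3 exactly.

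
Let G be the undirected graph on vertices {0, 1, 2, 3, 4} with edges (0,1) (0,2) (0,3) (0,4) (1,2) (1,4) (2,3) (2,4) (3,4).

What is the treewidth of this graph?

3

A width-3 tree decomposition is:
Bags: B1 = {0, 1, 2, 4}  B2 = {0, 2, 3, 4}
Tree: B1–B2
Each bag holds 4 vertices, so the decomposition has width 3, which upper-bounds the treewidth. For the lower bound, the 4 vertices {0, 1, 2, 4} are pairwise adjacent, and any tree decomposition puts a clique entirely inside one bag — forcing width ≥ 3. The upper and lower bounds meet at 3, so that is the treewidth.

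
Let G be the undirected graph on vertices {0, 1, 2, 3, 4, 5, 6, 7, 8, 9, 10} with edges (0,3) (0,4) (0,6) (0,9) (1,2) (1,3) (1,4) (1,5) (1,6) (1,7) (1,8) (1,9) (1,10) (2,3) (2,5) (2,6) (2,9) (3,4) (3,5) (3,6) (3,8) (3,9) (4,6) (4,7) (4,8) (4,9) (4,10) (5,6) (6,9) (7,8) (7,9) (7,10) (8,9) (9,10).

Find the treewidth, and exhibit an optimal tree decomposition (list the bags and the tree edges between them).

Treewidth 4.
Bags: B1 = {1, 3, 4, 8, 9}  B2 = {1, 3, 4, 6, 9}  B3 = {1, 2, 3, 6, 9}  B4 = {1, 2, 3, 5, 6}  B5 = {1, 4, 7, 8, 9}  B6 = {1, 4, 7, 9, 10}  B7 = {0, 3, 4, 6, 9}
Tree: B1–B2, B2–B3, B3–B4, B1–B5, B5–B6, B2–B7

Each bag holds 5 vertices, so the decomposition has width 4, which upper-bounds the treewidth. On the other hand G contains the 5-clique {0, 3, 4, 6, 9}. A clique must lie in a single bag of any decomposition, so no decomposition can have width below 4. Therefore the treewidth is 4.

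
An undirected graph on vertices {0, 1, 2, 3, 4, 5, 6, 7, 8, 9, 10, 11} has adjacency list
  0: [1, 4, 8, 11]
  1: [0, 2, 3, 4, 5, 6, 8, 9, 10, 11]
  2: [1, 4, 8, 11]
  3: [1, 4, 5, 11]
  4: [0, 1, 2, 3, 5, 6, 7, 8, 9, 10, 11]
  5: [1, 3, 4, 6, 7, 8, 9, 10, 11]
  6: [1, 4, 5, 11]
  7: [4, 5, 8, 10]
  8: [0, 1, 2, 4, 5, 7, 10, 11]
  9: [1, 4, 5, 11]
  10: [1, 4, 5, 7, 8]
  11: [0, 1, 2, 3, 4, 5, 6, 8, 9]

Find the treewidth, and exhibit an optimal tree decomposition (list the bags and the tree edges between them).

Each bag holds 5 vertices, so the decomposition has width 4, which upper-bounds the treewidth. For the lower bound, the 5 vertices {1, 4, 5, 8, 10} are pairwise adjacent, and any tree decomposition puts a clique entirely inside one bag — forcing width ≥ 4. Therefore the treewidth is 4.

Treewidth 4.
Bags: B1 = {1, 4, 5, 8, 11}  B2 = {1, 4, 5, 6, 11}  B3 = {1, 2, 4, 8, 11}  B4 = {0, 1, 4, 8, 11}  B5 = {1, 4, 5, 9, 11}  B6 = {1, 3, 4, 5, 11}  B7 = {1, 4, 5, 8, 10}  B8 = {4, 5, 7, 8, 10}
Tree: B1–B2, B1–B3, B3–B4, B1–B5, B5–B6, B1–B7, B7–B8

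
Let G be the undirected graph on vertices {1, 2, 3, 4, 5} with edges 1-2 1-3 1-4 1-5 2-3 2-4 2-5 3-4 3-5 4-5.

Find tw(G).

A width-4 tree decomposition is:
Bags: B1 = {1, 2, 3, 4, 5}
Tree: (single bag)
With just one bag of size 5, the width is 5 − 1 = 4, so tw(G) ≤ 4. For the lower bound, the 5 vertices {1, 2, 3, 4, 5} are pairwise adjacent, and any tree decomposition puts a clique entirely inside one bag — forcing width ≥ 4. Combining the bounds, tw(G) = 4.

4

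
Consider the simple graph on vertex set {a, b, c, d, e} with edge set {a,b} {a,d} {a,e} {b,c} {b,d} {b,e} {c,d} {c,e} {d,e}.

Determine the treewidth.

3

A width-3 tree decomposition is:
Bags: B1 = {a, b, d, e}  B2 = {b, c, d, e}
Tree: B1–B2
Every bag has size at most 4, so the width is 4 − 1 = 3 and tw(G) ≤ 3. For the lower bound, the 4 vertices {b, c, d, e} are pairwise adjacent, and any tree decomposition puts a clique entirely inside one bag — forcing width ≥ 3. Hence tw(G) = 3 exactly.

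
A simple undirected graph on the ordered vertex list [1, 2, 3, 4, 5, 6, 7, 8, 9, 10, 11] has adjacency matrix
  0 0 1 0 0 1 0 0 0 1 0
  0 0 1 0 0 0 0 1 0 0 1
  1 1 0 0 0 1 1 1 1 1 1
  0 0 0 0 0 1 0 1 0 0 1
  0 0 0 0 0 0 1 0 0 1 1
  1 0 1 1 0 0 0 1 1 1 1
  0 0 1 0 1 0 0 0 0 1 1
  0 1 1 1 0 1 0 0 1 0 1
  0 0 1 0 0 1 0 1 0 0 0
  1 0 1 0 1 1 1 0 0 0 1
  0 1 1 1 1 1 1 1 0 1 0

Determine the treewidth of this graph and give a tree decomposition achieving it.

Treewidth 3.
Bags: B1 = {3, 6, 10, 11}  B2 = {3, 7, 10, 11}  B3 = {3, 6, 8, 11}  B4 = {5, 7, 10, 11}  B5 = {1, 3, 6, 10}  B6 = {3, 6, 8, 9}  B7 = {4, 6, 8, 11}  B8 = {2, 3, 8, 11}
Tree: B1–B2, B1–B3, B2–B4, B1–B5, B3–B6, B3–B7, B3–B8

Each bag holds 4 vertices, so the decomposition has width 3, which upper-bounds the treewidth. For the lower bound, the 4 vertices {2, 3, 8, 11} are pairwise adjacent, and any tree decomposition puts a clique entirely inside one bag — forcing width ≥ 3. Hence tw(G) = 3 exactly.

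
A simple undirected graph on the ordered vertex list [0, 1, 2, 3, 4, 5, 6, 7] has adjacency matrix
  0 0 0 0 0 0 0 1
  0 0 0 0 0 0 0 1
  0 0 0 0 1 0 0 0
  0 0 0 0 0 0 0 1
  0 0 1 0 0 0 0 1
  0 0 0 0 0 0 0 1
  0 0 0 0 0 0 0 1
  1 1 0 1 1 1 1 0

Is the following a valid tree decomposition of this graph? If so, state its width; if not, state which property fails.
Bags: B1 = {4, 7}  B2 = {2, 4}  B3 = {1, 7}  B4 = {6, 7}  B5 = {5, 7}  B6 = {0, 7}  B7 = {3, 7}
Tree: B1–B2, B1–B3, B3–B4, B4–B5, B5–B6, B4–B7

Yes; width 1.

Every vertex of G appears in some bag (union = {0, 1, 2, 3, 4, 5, 6, 7}); every edge is covered by a bag; and for each vertex v the set of bags containing v is connected in the bag tree. The decomposition is therefore valid. The largest bag has 2 vertices, so the width is 1.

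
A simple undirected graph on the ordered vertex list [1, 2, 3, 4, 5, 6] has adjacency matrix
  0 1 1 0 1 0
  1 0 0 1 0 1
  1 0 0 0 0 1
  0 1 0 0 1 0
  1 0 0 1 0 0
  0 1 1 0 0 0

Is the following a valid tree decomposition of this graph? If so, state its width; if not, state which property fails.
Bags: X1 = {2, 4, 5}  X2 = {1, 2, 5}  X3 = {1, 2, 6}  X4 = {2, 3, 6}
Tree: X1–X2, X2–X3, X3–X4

A tree decomposition must satisfy three properties: every vertex lies in some bag; for every edge, both endpoints lie together in some bag; and for every vertex, the bags containing it form a connected subtree. Here edge (1,3) lies in no bag, so the decomposition is invalid.

No — edge (1,3) lies in no bag.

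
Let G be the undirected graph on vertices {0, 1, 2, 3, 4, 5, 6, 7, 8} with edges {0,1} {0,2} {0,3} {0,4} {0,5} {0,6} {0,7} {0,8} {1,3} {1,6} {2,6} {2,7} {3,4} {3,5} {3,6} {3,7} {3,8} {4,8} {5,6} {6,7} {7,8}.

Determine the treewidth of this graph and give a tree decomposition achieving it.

Treewidth 3.
One such decomposition:
Bags: B1 = {0, 3, 5, 6}  B2 = {0, 3, 6, 7}  B3 = {0, 3, 7, 8}  B4 = {0, 1, 3, 6}  B5 = {0, 2, 6, 7}  B6 = {0, 3, 4, 8}
Tree: B1–B2, B2–B3, B1–B4, B2–B5, B3–B6

Every bag has size at most 4, so the width is 4 − 1 = 3 and tw(G) ≤ 3. For the lower bound, the 4 vertices {0, 2, 6, 7} are pairwise adjacent, and any tree decomposition puts a clique entirely inside one bag — forcing width ≥ 3. The upper and lower bounds meet at 3, so that is the treewidth.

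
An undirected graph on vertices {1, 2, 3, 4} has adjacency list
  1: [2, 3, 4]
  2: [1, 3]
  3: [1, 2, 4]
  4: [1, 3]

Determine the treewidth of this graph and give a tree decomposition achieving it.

Treewidth 2.
One optimal decomposition is:
Bags: B1 = {1, 2, 3}  B2 = {1, 3, 4}
Tree: B1–B2

Each bag holds 3 vertices, so the decomposition has width 2, which upper-bounds the treewidth. On the other hand G contains the 3-clique {1, 2, 3}. A clique must lie in a single bag of any decomposition, so no decomposition can have width below 2. The upper and lower bounds meet at 2, so that is the treewidth.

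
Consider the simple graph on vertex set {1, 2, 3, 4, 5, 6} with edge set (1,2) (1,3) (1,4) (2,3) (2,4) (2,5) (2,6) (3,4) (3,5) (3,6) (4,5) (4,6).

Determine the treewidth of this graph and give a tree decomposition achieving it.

Each bag holds 4 vertices, so the decomposition has width 3, which upper-bounds the treewidth. On the other hand G contains the 4-clique {1, 2, 3, 4}. A clique must lie in a single bag of any decomposition, so no decomposition can have width below 3. Combining the bounds, tw(G) = 3.

Treewidth 3.
One such decomposition:
Bags: B1 = {1, 2, 3, 4}  B2 = {2, 3, 4, 6}  B3 = {2, 3, 4, 5}
Tree: B1–B2, B2–B3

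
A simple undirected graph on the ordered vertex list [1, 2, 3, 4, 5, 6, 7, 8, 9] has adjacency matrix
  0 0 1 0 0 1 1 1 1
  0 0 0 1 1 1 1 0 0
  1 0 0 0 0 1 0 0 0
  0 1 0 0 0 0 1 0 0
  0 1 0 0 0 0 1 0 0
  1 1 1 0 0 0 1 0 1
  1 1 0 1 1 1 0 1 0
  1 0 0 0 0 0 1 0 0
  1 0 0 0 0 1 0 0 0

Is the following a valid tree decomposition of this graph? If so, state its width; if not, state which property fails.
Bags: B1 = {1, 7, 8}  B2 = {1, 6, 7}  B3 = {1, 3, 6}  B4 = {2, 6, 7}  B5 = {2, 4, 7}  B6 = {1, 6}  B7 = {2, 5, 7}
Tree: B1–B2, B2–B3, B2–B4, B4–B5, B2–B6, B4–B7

No — vertex 9 appears in no bag.

A tree decomposition must satisfy three properties: every vertex lies in some bag; for every edge, both endpoints lie together in some bag; and for every vertex, the bags containing it form a connected subtree. Here vertex 9 appears in no bag, so the decomposition is invalid.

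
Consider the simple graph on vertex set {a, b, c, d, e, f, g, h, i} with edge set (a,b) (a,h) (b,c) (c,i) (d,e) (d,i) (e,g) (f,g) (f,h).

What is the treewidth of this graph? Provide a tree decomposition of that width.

Treewidth 2.
One such decomposition:
Bags: B1 = {a, b, h}  B2 = {b, c, h}  B3 = {c, h, i}  B4 = {d, h, i}  B5 = {d, e, h}  B6 = {e, g, h}  B7 = {f, g, h}
Tree: B1–B2, B2–B3, B3–B4, B4–B5, B5–B6, B6–B7

The largest bag has 3 vertices, giving width 2; this decomposition certifies tw(G) ≤ 2. Since h–a–b–c–i–d–e–g–f–h is a cycle in G, G is not acyclic. Forests are exactly the graphs of treewidth ≤ 1, so tw(G) ≥ 2. Therefore the treewidth is 2.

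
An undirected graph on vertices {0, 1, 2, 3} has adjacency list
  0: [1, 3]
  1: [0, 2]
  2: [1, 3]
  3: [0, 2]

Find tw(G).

A width-2 tree decomposition is:
Bags: B1 = {0, 2, 3}  B2 = {0, 1, 2}
Tree: B1–B2
Every bag has size at most 3, so the width is 3 − 1 = 2 and tw(G) ≤ 2. Since 0–3–2–1–0 is a cycle in G, G is not acyclic. Forests are exactly the graphs of treewidth ≤ 1, so tw(G) ≥ 2. The upper and lower bounds meet at 2, so that is the treewidth.

2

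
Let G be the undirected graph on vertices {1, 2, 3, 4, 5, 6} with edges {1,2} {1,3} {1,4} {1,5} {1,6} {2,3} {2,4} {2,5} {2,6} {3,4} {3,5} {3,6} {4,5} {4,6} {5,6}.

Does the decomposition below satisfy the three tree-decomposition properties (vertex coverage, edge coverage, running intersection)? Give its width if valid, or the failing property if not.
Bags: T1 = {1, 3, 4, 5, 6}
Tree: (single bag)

A tree decomposition must satisfy three properties: every vertex lies in some bag; for every edge, both endpoints lie together in some bag; and for every vertex, the bags containing it form a connected subtree. Here vertex 2 appears in no bag, so the decomposition is invalid.

No — vertex 2 appears in no bag.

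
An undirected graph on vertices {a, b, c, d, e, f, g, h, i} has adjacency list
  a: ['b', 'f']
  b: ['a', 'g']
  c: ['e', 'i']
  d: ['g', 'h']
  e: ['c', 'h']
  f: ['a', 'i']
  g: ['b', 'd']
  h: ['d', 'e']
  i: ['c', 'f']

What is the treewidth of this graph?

2

A width-2 tree decomposition is:
Bags: B1 = {d, e, h}  B2 = {d, e, g}  B3 = {b, e, g}  B4 = {a, b, e}  B5 = {a, e, f}  B6 = {e, f, i}  B7 = {c, e, i}
Tree: B1–B2, B2–B3, B3–B4, B4–B5, B5–B6, B6–B7
Each bag holds 3 vertices, so the decomposition has width 2, which upper-bounds the treewidth. Since e–h–d–g–b–a–f–i–c–e is a cycle in G, G is not acyclic. Forests are exactly the graphs of treewidth ≤ 1, so tw(G) ≥ 2. The upper and lower bounds meet at 2, so that is the treewidth.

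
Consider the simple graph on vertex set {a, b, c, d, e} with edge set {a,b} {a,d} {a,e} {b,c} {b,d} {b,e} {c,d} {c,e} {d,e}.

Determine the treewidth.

3

A width-3 tree decomposition is:
Bags: B1 = {a, b, d, e}  B2 = {b, c, d, e}
Tree: B1–B2
Each bag holds 4 vertices, so the decomposition has width 3, which upper-bounds the treewidth. Conversely, {b, c, d, e} is a clique of size 4, and the vertices of any clique must share a bag in every tree decomposition; so some bag has ≥ 4 vertices and tw(G) ≥ 3. Combining the bounds, tw(G) = 3.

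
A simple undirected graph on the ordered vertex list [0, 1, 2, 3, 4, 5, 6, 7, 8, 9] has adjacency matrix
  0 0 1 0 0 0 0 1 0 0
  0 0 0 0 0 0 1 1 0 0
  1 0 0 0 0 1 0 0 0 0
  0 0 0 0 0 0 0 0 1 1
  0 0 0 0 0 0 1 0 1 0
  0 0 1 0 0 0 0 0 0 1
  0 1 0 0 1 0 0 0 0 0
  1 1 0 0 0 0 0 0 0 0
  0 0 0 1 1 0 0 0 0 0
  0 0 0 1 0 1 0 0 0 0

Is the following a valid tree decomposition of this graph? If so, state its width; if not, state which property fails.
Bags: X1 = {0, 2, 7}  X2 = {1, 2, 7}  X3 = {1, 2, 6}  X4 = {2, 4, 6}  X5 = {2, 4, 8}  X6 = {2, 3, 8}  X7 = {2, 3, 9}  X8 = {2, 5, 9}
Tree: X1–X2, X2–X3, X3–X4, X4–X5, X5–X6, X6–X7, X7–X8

Yes; width 2.

Vertex coverage: the bags together contain {0, 1, 2, 3, 4, 5, 6, 7, 8, 9}, the full vertex set. Edge coverage: each edge of G has both endpoints in at least one bag. Running intersection: for every vertex, the bags containing it form a connected subtree. All three properties hold, so this is a valid tree decomposition of width max|bag| − 1 = 2, and hence tw(G) ≤ 2.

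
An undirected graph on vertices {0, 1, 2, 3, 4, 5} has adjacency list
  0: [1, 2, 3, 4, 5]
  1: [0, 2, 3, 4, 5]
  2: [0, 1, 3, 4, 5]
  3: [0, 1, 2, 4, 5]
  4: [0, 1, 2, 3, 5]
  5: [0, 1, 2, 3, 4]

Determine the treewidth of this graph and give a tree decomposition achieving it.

Treewidth 5.
Bags: B1 = {0, 1, 2, 3, 4, 5}
Tree: (single bag)

A single bag containing all 6 vertices is trivially a valid decomposition of width 5. For the lower bound, the 6 vertices {0, 1, 2, 3, 4, 5} are pairwise adjacent, and any tree decomposition puts a clique entirely inside one bag — forcing width ≥ 5. Hence tw(G) = 5 exactly.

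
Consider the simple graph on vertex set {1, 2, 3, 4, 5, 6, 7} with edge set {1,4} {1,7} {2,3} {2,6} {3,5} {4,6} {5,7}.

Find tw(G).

2

A width-2 tree decomposition is:
Bags: B1 = {3, 5, 7}  B2 = {2, 3, 7}  B3 = {2, 6, 7}  B4 = {4, 6, 7}  B5 = {1, 4, 7}
Tree: B1–B2, B2–B3, B3–B4, B4–B5
The largest bag has 3 vertices, giving width 2; this decomposition certifies tw(G) ≤ 2. For the lower bound, G contains the cycle 7–5–3–2–6–4–1–7, so G is not a forest; only forests have treewidth ≤ 1, hence tw(G) ≥ 2. Therefore the treewidth is 2.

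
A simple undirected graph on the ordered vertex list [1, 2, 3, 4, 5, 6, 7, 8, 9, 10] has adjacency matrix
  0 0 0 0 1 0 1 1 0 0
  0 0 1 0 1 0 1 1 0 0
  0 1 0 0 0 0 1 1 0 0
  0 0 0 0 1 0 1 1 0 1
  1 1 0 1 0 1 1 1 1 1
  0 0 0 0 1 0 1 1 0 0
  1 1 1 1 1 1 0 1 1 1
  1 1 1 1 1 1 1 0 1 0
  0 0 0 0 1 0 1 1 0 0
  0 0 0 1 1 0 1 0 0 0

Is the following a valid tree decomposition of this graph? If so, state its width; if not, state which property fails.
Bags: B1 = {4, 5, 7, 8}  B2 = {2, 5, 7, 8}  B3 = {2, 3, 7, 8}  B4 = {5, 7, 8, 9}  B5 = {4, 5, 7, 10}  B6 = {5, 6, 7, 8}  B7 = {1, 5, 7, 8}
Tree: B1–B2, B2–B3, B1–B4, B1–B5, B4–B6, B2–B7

Yes; width 3.

Checking the three conditions: (i) the bags cover all of {1, 2, 3, 4, 5, 6, 7, 8, 9, 10}; (ii) for each edge, some bag contains both endpoints; (iii) the bags containing any fixed vertex form a subtree. All hold, so the decomposition is valid with width 4 − 1 = 3.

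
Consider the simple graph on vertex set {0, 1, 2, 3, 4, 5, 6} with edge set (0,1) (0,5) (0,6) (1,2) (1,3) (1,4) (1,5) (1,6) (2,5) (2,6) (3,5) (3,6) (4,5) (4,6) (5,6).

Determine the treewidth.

3

A width-3 tree decomposition is:
Bags: B1 = {1, 3, 5, 6}  B2 = {1, 4, 5, 6}  B3 = {1, 2, 5, 6}  B4 = {0, 1, 5, 6}
Tree: B1–B2, B1–B3, B3–B4
The largest bag has 4 vertices, giving width 3; this decomposition certifies tw(G) ≤ 3. Conversely, {0, 1, 5, 6} is a clique of size 4, and the vertices of any clique must share a bag in every tree decomposition; so some bag has ≥ 4 vertices and tw(G) ≥ 3. The upper and lower bounds meet at 3, so that is the treewidth.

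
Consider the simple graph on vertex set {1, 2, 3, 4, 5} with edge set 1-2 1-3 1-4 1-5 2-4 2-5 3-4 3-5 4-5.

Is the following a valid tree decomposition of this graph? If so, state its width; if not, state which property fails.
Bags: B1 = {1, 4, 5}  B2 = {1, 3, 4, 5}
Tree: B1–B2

No — vertex 2 appears in no bag.

A tree decomposition must satisfy three properties: every vertex lies in some bag; for every edge, both endpoints lie together in some bag; and for every vertex, the bags containing it form a connected subtree. Here vertex 2 appears in no bag, so the decomposition is invalid.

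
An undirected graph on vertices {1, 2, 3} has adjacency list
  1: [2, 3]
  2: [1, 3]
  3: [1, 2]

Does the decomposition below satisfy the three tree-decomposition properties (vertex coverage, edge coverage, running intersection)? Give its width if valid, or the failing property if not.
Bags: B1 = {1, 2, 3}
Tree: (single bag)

Yes; width 2.

Every vertex of G appears in some bag (union = {1, 2, 3}); every edge is covered by a bag; and for each vertex v the set of bags containing v is connected in the bag tree. The decomposition is therefore valid. The largest bag has 3 vertices, so the width is 2.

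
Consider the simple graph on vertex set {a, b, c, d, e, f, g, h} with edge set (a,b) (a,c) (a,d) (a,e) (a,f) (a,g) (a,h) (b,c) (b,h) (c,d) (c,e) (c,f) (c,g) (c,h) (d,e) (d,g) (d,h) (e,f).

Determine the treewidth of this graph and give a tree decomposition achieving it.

Treewidth 3.
One such decomposition:
Bags: B1 = {a, b, c, h}  B2 = {a, c, d, h}  B3 = {a, c, d, e}  B4 = {a, c, d, g}  B5 = {a, c, e, f}
Tree: B1–B2, B2–B3, B2–B4, B3–B5

The largest bag has 4 vertices, giving width 3; this decomposition certifies tw(G) ≤ 3. Conversely, {a, c, d, g} is a clique of size 4, and the vertices of any clique must share a bag in every tree decomposition; so some bag has ≥ 4 vertices and tw(G) ≥ 3. Hence tw(G) = 3 exactly.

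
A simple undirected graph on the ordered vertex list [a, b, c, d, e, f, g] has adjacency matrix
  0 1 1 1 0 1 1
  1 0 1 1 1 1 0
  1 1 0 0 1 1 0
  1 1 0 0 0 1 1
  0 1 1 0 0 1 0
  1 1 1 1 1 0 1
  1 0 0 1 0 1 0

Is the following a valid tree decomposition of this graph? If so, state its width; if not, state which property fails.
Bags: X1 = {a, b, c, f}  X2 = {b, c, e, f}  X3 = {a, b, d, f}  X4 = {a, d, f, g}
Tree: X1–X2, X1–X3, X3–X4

Every vertex of G appears in some bag (union = {a, b, c, d, e, f, g}); every edge is covered by a bag; and for each vertex v the set of bags containing v is connected in the bag tree. The decomposition is therefore valid. The largest bag has 4 vertices, so the width is 3.

Yes; width 3.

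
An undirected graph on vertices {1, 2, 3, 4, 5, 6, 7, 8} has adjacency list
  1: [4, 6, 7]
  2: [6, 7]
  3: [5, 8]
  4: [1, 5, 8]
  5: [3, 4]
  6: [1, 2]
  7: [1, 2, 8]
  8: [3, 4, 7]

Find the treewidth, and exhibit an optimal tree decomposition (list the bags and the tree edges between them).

Each bag holds 3 vertices, so the decomposition has width 2, which upper-bounds the treewidth. Since 3–5–4–8–3 is a cycle in G, G is not acyclic. Forests are exactly the graphs of treewidth ≤ 1, so tw(G) ≥ 2. The upper and lower bounds meet at 2, so that is the treewidth.

Treewidth 2.
One such decomposition:
Bags: B1 = {3, 5, 8}  B2 = {4, 5, 8}  B3 = {4, 7, 8}  B4 = {1, 4, 7}  B5 = {1, 2, 7}  B6 = {1, 2, 6}
Tree: B1–B2, B2–B3, B3–B4, B4–B5, B5–B6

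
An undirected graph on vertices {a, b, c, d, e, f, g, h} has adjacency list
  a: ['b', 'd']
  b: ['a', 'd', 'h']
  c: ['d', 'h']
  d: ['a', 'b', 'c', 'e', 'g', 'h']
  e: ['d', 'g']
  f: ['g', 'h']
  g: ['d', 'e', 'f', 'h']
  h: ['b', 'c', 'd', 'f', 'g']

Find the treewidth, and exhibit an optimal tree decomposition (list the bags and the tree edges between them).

Every bag has size at most 3, so the width is 3 − 1 = 2 and tw(G) ≤ 2. Conversely, {d, e, g} is a clique of size 3, and the vertices of any clique must share a bag in every tree decomposition; so some bag has ≥ 3 vertices and tw(G) ≥ 2. Therefore the treewidth is 2.

Treewidth 2.
One such decomposition:
Bags: B1 = {d, g, h}  B2 = {b, d, h}  B3 = {c, d, h}  B4 = {d, e, g}  B5 = {a, b, d}  B6 = {f, g, h}
Tree: B1–B2, B2–B3, B1–B4, B2–B5, B1–B6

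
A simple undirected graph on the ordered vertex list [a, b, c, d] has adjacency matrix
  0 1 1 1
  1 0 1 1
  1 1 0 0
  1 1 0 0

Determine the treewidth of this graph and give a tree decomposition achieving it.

Each bag holds 3 vertices, so the decomposition has width 2, which upper-bounds the treewidth. For the lower bound, the 3 vertices {a, b, d} are pairwise adjacent, and any tree decomposition puts a clique entirely inside one bag — forcing width ≥ 2. Hence tw(G) = 2 exactly.

Treewidth 2.
One optimal decomposition is:
Bags: B1 = {a, b, d}  B2 = {a, b, c}
Tree: B1–B2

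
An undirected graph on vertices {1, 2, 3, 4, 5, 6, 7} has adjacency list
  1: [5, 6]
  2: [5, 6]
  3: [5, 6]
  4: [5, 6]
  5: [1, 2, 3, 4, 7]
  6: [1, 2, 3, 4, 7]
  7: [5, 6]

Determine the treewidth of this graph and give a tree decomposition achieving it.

Treewidth 2.
One such decomposition:
Bags: B1 = {5, 6, 7}  B2 = {2, 5, 6}  B3 = {1, 5, 6}  B4 = {4, 5, 6}  B5 = {3, 5, 6}
Tree: B1–B2, B2–B3, B3–B4, B4–B5

Every bag has size at most 3, so the width is 3 − 1 = 2 and tw(G) ≤ 2. Since 6–7–5–2–6 is a cycle in G, G is not acyclic. Forests are exactly the graphs of treewidth ≤ 1, so tw(G) ≥ 2. Therefore the treewidth is 2.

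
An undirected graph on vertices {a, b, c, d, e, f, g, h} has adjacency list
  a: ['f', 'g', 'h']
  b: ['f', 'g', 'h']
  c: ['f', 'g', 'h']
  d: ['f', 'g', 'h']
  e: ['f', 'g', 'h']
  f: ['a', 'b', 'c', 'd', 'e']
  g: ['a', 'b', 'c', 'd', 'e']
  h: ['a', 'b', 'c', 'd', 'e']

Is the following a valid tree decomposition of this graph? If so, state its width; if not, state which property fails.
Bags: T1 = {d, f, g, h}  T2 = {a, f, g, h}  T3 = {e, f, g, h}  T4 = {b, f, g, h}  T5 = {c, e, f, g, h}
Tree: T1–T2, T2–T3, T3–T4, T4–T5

No — bags containing vertex e are not connected in the tree.

A tree decomposition must satisfy three properties: every vertex lies in some bag; for every edge, both endpoints lie together in some bag; and for every vertex, the bags containing it form a connected subtree. Here bags containing vertex e are not connected in the tree, so the decomposition is invalid.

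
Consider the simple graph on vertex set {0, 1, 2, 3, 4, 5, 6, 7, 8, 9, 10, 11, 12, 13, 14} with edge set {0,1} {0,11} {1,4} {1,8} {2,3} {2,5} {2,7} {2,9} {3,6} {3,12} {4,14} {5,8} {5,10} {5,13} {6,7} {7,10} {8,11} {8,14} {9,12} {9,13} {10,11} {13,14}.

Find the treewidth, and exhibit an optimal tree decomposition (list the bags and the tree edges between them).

Treewidth 3.
One optimal decomposition is:
Bags: B1 = {3, 6, 9, 12}  B2 = {2, 3, 6, 9}  B3 = {2, 6, 7, 9}  B4 = {2, 7, 9, 13}  B5 = {2, 5, 7, 13}  B6 = {5, 7, 10, 13}  B7 = {5, 10, 13, 14}  B8 = {5, 8, 10, 14}  B9 = {8, 10, 11, 14}  B10 = {4, 8, 11, 14}  B11 = {1, 4, 8, 11}  B12 = {0, 1, 4, 11}
Tree: B1–B2, B2–B3, B3–B4, B4–B5, B5–B6, B6–B7, B7–B8, B8–B9, B9–B10, B10–B11, B11–B12

Each bag holds 4 vertices, so the decomposition has width 3, which upper-bounds the treewidth. For the lower bound: the 4 vertex sets {3,6,12}, {9}, {2}, {5,7,10,13} are disjoint, each induces a connected subgraph, and every pair is joined by at least one edge of G. Contracting each set to a single vertex therefore yields K_{4} as a minor, and since treewidth is minor-monotone, tw(G) ≥ tw(K_{4}) = 3. Therefore the treewidth is 3.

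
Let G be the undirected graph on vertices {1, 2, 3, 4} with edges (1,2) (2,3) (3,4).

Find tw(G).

1

A width-1 tree decomposition is:
Bags: B1 = {3, 4}  B2 = {2, 3}  B3 = {1, 2}
Tree: B1–B2, B2–B3
Each bag holds 2 vertices, so the decomposition has width 1, which upper-bounds the treewidth. Since G has at least one edge (e.g. 4–3), it is not an edgeless graph, so tw(G) ≥ 1. Hence tw(G) = 1 exactly.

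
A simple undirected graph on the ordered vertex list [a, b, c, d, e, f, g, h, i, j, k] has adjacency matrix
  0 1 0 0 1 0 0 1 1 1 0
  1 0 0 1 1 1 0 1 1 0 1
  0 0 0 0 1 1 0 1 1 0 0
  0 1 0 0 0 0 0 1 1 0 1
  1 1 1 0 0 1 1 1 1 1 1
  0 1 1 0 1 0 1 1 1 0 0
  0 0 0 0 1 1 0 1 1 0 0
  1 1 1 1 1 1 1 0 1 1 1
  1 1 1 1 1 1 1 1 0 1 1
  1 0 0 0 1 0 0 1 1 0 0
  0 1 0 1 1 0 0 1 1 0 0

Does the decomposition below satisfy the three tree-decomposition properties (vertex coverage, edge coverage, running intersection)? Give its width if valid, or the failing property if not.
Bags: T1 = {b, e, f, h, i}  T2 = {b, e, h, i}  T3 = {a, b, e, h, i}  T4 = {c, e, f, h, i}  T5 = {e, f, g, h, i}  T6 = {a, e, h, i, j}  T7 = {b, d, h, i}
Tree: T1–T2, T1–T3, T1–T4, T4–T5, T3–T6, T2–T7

No — vertex k appears in no bag.

A tree decomposition must satisfy three properties: every vertex lies in some bag; for every edge, both endpoints lie together in some bag; and for every vertex, the bags containing it form a connected subtree. Here vertex k appears in no bag, so the decomposition is invalid.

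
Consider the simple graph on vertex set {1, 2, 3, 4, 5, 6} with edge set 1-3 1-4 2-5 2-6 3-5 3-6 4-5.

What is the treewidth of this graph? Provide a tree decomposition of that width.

Treewidth 2.
One such decomposition:
Bags: B1 = {2, 5, 6}  B2 = {3, 5, 6}  B3 = {3, 4, 5}  B4 = {1, 3, 4}
Tree: B1–B2, B2–B3, B3–B4

Each bag holds 3 vertices, so the decomposition has width 2, which upper-bounds the treewidth. For the lower bound, G contains the cycle 2–6–3–5–2, so G is not a forest; only forests have treewidth ≤ 1, hence tw(G) ≥ 2. The upper and lower bounds meet at 2, so that is the treewidth.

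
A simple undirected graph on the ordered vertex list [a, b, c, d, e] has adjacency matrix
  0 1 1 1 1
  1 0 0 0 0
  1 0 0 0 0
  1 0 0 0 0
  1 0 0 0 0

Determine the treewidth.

1

A width-1 tree decomposition is:
Bags: B1 = {a, e}  B2 = {a, c}  B3 = {a, d}  B4 = {a, b}
Tree: B1–B2, B2–B3, B1–B4
The largest bag has 2 vertices, giving width 1; this decomposition certifies tw(G) ≤ 1. G has an edge, so its treewidth is at least 1. Hence tw(G) = 1 exactly.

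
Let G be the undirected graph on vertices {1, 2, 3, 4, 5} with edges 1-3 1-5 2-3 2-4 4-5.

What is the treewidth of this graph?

A width-2 tree decomposition is:
Bags: B1 = {2, 3, 4}  B2 = {3, 4, 5}  B3 = {1, 3, 5}
Tree: B1–B2, B2–B3
The largest bag has 3 vertices, giving width 2; this decomposition certifies tw(G) ≤ 2. For the lower bound, G contains the cycle 3–2–4–5–1–3, so G is not a forest; only forests have treewidth ≤ 1, hence tw(G) ≥ 2. Hence tw(G) = 2 exactly.

2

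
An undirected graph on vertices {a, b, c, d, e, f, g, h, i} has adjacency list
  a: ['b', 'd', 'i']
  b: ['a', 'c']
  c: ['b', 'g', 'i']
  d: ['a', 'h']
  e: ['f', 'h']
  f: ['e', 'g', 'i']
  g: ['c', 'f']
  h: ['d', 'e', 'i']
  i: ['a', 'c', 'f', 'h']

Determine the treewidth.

3

A width-3 tree decomposition is:
Bags: B1 = {a, b, c, d}  B2 = {a, c, d, i}  B3 = {c, d, h, i}  B4 = {c, g, h, i}  B5 = {f, g, h, i}  B6 = {e, f, g, h}
Tree: B1–B2, B2–B3, B3–B4, B4–B5, B5–B6
The largest bag has 4 vertices, giving width 3; this decomposition certifies tw(G) ≤ 3. For the lower bound: the 4 vertex sets {a,b,d}, {c}, {i}, {e,f,g,h} are disjoint, each induces a connected subgraph, and every pair is joined by at least one edge of G. Contracting each set to a single vertex therefore yields K_{4} as a minor, and since treewidth is minor-monotone, tw(G) ≥ tw(K_{4}) = 3. Therefore the treewidth is 3.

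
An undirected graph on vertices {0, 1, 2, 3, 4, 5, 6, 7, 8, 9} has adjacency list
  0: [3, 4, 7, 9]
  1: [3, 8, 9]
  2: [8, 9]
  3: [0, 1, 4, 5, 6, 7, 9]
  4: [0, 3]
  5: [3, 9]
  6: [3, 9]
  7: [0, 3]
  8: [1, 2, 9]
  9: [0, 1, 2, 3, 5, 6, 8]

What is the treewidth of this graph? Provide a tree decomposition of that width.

The largest bag has 3 vertices, giving width 2; this decomposition certifies tw(G) ≤ 2. On the other hand G contains the 3-clique {1, 8, 9}. A clique must lie in a single bag of any decomposition, so no decomposition can have width below 2. Therefore the treewidth is 2.

Treewidth 2.
One optimal decomposition is:
Bags: B1 = {3, 6, 9}  B2 = {0, 3, 9}  B3 = {0, 3, 4}  B4 = {1, 3, 9}  B5 = {1, 8, 9}  B6 = {0, 3, 7}  B7 = {2, 8, 9}  B8 = {3, 5, 9}
Tree: B1–B2, B2–B3, B2–B4, B4–B5, B3–B6, B5–B7, B1–B8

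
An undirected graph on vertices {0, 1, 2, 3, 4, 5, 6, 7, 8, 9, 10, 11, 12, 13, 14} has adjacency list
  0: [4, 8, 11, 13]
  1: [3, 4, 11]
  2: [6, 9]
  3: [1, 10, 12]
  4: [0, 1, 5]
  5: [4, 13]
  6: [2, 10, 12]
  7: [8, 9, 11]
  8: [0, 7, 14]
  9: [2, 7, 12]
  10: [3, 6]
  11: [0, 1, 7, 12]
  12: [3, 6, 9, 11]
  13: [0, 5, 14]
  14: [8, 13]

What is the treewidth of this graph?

A width-3 tree decomposition is:
Bags: B1 = {2, 6, 9, 10}  B2 = {6, 9, 10, 12}  B3 = {3, 9, 10, 12}  B4 = {3, 7, 9, 12}  B5 = {3, 7, 11, 12}  B6 = {1, 3, 7, 11}  B7 = {1, 7, 8, 11}  B8 = {0, 1, 8, 11}  B9 = {0, 1, 4, 8}  B10 = {0, 4, 8, 14}  B11 = {0, 4, 13, 14}  B12 = {4, 5, 13, 14}
Tree: B1–B2, B2–B3, B3–B4, B4–B5, B5–B6, B6–B7, B7–B8, B8–B9, B9–B10, B10–B11, B11–B12
Each bag holds 4 vertices, so the decomposition has width 3, which upper-bounds the treewidth. For the lower bound: the 4 vertex sets {2,6,10}, {9}, {12}, {1,3,7,11} are disjoint, each induces a connected subgraph, and every pair is joined by at least one edge of G. Contracting each set to a single vertex therefore yields K_{4} as a minor, and since treewidth is minor-monotone, tw(G) ≥ tw(K_{4}) = 3. Therefore the treewidth is 3.

3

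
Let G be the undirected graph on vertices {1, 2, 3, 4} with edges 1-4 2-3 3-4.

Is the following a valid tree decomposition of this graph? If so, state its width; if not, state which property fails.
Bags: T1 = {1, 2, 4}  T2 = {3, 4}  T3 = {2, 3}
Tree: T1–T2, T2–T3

A tree decomposition must satisfy three properties: every vertex lies in some bag; for every edge, both endpoints lie together in some bag; and for every vertex, the bags containing it form a connected subtree. Here bags containing vertex 2 are not connected in the tree, so the decomposition is invalid.

No — bags containing vertex 2 are not connected in the tree.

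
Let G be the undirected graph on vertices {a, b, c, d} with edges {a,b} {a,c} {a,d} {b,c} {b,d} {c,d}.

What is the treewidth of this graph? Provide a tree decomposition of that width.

Treewidth 3.
One optimal decomposition is:
Bags: B1 = {a, b, c, d}
Tree: (single bag)

With just one bag of size 4, the width is 4 − 1 = 3, so tw(G) ≤ 3. On the other hand G contains the 4-clique {a, b, c, d}. A clique must lie in a single bag of any decomposition, so no decomposition can have width below 3. The upper and lower bounds meet at 3, so that is the treewidth.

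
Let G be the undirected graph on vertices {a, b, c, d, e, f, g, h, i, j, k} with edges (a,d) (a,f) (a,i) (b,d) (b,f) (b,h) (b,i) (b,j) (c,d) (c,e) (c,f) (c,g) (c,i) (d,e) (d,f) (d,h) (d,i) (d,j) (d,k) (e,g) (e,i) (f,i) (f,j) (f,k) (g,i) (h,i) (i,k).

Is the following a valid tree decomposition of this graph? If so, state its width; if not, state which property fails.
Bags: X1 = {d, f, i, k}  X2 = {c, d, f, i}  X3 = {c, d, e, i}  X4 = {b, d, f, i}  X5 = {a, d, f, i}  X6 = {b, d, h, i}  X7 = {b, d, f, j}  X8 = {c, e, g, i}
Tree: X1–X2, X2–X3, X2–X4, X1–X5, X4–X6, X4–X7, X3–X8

Yes; width 3.

Every vertex of G appears in some bag (union = {a, b, c, d, e, f, g, h, i, j, k}); every edge is covered by a bag; and for each vertex v the set of bags containing v is connected in the bag tree. The decomposition is therefore valid. The largest bag has 4 vertices, so the width is 3.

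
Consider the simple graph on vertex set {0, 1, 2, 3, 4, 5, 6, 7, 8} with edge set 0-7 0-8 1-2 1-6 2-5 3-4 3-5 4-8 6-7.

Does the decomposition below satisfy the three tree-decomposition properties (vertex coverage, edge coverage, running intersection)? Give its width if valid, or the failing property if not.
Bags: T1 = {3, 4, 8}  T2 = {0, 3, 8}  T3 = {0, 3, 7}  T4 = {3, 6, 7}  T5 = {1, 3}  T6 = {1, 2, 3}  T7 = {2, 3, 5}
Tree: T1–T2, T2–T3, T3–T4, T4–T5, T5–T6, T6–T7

A tree decomposition must satisfy three properties: every vertex lies in some bag; for every edge, both endpoints lie together in some bag; and for every vertex, the bags containing it form a connected subtree. Here edge (6,1) lies in no bag, so the decomposition is invalid.

No — edge (6,1) lies in no bag.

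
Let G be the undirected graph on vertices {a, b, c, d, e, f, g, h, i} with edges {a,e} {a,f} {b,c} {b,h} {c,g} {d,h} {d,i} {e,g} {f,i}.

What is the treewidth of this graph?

A width-2 tree decomposition is:
Bags: B1 = {d, f, i}  B2 = {a, d, f}  B3 = {a, d, e}  B4 = {d, e, g}  B5 = {c, d, g}  B6 = {b, c, d}  B7 = {b, d, h}
Tree: B1–B2, B2–B3, B3–B4, B4–B5, B5–B6, B6–B7
Each bag holds 3 vertices, so the decomposition has width 2, which upper-bounds the treewidth. For the lower bound, G contains the cycle d–i–f–a–e–g–c–b–h–d, so G is not a forest; only forests have treewidth ≤ 1, hence tw(G) ≥ 2. Therefore the treewidth is 2.

2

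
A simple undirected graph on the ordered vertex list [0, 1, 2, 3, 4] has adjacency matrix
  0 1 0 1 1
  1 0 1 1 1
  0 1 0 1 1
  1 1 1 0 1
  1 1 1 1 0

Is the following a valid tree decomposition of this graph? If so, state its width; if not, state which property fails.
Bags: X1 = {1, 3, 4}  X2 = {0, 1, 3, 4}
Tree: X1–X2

No — vertex 2 appears in no bag.

A tree decomposition must satisfy three properties: every vertex lies in some bag; for every edge, both endpoints lie together in some bag; and for every vertex, the bags containing it form a connected subtree. Here vertex 2 appears in no bag, so the decomposition is invalid.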